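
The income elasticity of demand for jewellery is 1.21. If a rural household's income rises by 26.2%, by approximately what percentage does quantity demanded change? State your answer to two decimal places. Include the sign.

%ΔQ ≈ η × %ΔI = 1.21 × 26.2% = 31.70%.

31.70%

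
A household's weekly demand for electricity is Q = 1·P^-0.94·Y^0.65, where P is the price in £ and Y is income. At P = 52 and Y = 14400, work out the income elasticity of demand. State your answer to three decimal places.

For a multiplicative demand Q = A·P^α·Y^β, the income elasticity is β everywhere.
Here β = 0.65, so η = 0.650.

0.650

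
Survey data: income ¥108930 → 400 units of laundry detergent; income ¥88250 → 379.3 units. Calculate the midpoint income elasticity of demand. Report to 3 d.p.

0.253

ΔQ = 379.3 − 400 = -20.7; midpoint Q̄ = (400 + 379.3)/2 = 389.65.
ΔI = 88250 − 108930 = -20680; midpoint Ī = (108930 + 88250)/2 = 98590.
η = (ΔQ/Q̄) ÷ (ΔI/Ī) = (-20.7/389.65) ÷ (-20680/98590) = 0.253.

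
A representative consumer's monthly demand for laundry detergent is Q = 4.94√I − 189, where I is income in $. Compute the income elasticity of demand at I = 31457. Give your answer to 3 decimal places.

At I = 31457: Q = 687.164.
dQ/dI = 4.94/(2√I) = 0.0139264 at this income.
η = (dQ/dI)·(I/Q) = 0.0139264 × (31457/687.164) = 0.638.

0.638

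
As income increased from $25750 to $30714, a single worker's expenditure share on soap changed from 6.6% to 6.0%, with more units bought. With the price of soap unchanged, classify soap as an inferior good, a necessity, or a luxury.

Quantity rises but the budget share falls as income rises, so 0 < η < 1.

necessity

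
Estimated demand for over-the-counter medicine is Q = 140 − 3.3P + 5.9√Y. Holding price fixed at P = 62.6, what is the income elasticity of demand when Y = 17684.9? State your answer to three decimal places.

0.546

At P = 62.6, Y = 17684.9: Q = 718.029.
Holding P constant, ∂Q/∂Y = 5.9/(2√Y) = 0.022183.
η_Y = (∂Q/∂Y)·(Y/Q) = 0.022183 × (17684.9/718.029) = 0.546.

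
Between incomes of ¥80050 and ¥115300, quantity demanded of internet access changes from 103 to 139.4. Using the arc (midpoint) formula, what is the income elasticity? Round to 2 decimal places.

ΔQ = 139.4 − 103 = 36.4; midpoint Q̄ = (103 + 139.4)/2 = 121.2.
ΔI = 115300 − 80050 = 35250; midpoint Ī = (80050 + 115300)/2 = 97675.
η = (ΔQ/Q̄) ÷ (ΔI/Ī) = (36.4/121.2) ÷ (35250/97675) = 0.83.

0.83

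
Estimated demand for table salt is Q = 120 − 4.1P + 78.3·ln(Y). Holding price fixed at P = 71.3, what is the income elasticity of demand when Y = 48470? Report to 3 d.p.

At P = 71.3, Y = 48470: Q = 672.425.
Holding P constant, ∂Q/∂Y = 78.3/Y = 0.00161543.
η_Y = (∂Q/∂Y)·(Y/Q) = 0.00161543 × (48470/672.425) = 0.116.

0.116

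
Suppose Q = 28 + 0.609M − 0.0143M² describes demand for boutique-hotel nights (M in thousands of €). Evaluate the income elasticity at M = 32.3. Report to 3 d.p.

-0.310

At M = 32.3: Q = 32.7517.
dQ/dM = 0.609 − 0.0286M = -0.31478.
η = (dQ/dM)·(M/Q) = -0.31478 × (32.3/32.7517) = -0.310.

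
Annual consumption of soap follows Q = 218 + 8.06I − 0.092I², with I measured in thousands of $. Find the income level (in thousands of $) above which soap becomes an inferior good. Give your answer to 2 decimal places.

dQ/dI = 8.06 − 0.184I.
The good is inferior where dQ/dI < 0. Setting dQ/dI = 0 gives I = 8.06 / 0.184 = 43.80.

43.80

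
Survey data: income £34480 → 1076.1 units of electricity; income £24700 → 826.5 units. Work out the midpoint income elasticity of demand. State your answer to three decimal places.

ΔQ = 826.5 − 1076.1 = -249.6; midpoint Q̄ = (1076.1 + 826.5)/2 = 951.3.
ΔI = 24700 − 34480 = -9780; midpoint Ī = (34480 + 24700)/2 = 29590.
η = (ΔQ/Q̄) ÷ (ΔI/Ī) = (-249.6/951.3) ÷ (-9780/29590) = 0.794.

0.794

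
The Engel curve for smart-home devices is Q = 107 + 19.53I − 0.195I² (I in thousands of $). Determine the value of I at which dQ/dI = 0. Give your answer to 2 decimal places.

dQ/dI = 19.53 − 0.39I.
The good is inferior where dQ/dI < 0. Setting dQ/dI = 0 gives I = 19.53 / 0.39 = 50.08.

50.08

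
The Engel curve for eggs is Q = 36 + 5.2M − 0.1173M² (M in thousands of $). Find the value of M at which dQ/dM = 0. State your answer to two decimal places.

22.17

dQ/dM = 5.2 − 0.2346M.
The good is inferior where dQ/dM < 0. Setting dQ/dM = 0 gives M = 5.2 / 0.2346 = 22.17.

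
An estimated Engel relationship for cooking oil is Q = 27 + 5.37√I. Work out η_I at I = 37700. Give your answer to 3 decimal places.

At I = 37700: Q = 1069.665.
dQ/dI = 5.37/(2√I) = 0.0138285 at this income.
η = (dQ/dI)·(I/Q) = 0.0138285 × (37700/1069.665) = 0.487.

0.487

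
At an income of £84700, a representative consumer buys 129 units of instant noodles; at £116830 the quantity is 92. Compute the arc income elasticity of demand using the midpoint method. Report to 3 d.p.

ΔQ = 92 − 129 = -37; midpoint Q̄ = (129 + 92)/2 = 110.5.
ΔI = 116830 − 84700 = 32130; midpoint Ī = (84700 + 116830)/2 = 100765.
η = (ΔQ/Q̄) ÷ (ΔI/Ī) = (-37/110.5) ÷ (32130/100765) = -1.050.

-1.050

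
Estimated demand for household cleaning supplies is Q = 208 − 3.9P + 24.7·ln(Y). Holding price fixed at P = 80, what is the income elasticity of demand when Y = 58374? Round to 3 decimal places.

At P = 80, Y = 58374: Q = 167.073.
Holding P constant, ∂Q/∂Y = 24.7/Y = 0.000423134.
η_Y = (∂Q/∂Y)·(Y/Q) = 0.000423134 × (58374/167.073) = 0.148.

0.148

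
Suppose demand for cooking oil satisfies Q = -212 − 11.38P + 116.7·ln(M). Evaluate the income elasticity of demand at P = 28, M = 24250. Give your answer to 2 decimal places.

0.18

At P = 28, M = 24250: Q = 647.583.
Holding P constant, ∂Q/∂M = 116.7/M = 0.00481237.
η_M = (∂Q/∂M)·(M/Q) = 0.00481237 × (24250/647.583) = 0.18.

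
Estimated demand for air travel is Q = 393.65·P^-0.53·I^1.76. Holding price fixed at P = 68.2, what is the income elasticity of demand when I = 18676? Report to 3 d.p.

1.760

For a multiplicative demand Q = A·P^α·I^β, the income elasticity is β everywhere.
Here β = 1.76, so η = 1.760.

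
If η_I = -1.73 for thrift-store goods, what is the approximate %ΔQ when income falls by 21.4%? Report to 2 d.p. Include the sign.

%ΔQ ≈ η × %ΔI = -1.73 × (-21.4%) = 37.02%.

37.02%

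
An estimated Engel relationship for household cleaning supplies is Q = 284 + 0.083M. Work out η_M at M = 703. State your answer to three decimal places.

0.170

At M = 703: Q = 342.349.
dQ/dM = 0.083.
η = (dQ/dM)·(M/Q) = 0.083 × (703/342.349) = 0.170.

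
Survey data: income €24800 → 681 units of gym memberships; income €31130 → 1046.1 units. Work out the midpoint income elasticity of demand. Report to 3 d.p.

1.868

ΔQ = 1046.1 − 681 = 365.1; midpoint Q̄ = (681 + 1046.1)/2 = 863.55.
ΔI = 31130 − 24800 = 6330; midpoint Ī = (24800 + 31130)/2 = 27965.
η = (ΔQ/Q̄) ÷ (ΔI/Ī) = (365.1/863.55) ÷ (6330/27965) = 1.868.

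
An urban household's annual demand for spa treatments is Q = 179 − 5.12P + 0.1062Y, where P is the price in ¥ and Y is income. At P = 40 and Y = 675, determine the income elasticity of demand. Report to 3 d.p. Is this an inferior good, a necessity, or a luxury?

1.562 (luxury)

At P = 40, Y = 675: Q = 45.885.
Holding P constant, ∂Q/∂Y = 0.1062.
η_Y = (∂Q/∂Y)·(Y/Q) = 0.1062 × (675/45.885) = 1.562.
Since η > 1, this is a luxury.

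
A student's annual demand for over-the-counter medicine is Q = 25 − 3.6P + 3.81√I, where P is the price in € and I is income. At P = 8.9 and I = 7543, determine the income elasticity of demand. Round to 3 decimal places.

At P = 8.9, I = 7543: Q = 323.860.
Holding P constant, ∂Q/∂I = 3.81/(2√I) = 0.0219343.
η_I = (∂Q/∂I)·(I/Q) = 0.0219343 × (7543/323.860) = 0.511.

0.511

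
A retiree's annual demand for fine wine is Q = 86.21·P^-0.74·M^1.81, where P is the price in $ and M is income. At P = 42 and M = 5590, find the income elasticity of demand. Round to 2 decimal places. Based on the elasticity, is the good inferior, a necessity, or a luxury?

1.81 (luxury)

For a multiplicative demand Q = A·P^α·M^β, the income elasticity is β everywhere.
Here β = 1.81, so η = 1.81.
Since η > 1, this is a luxury.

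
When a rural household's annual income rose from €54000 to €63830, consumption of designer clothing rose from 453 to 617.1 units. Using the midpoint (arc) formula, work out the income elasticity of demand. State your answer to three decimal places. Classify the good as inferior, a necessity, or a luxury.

1.838 (luxury)

ΔQ = 617.1 − 453 = 164.1; midpoint Q̄ = (453 + 617.1)/2 = 535.05.
ΔI = 63830 − 54000 = 9830; midpoint Ī = (54000 + 63830)/2 = 58915.
η = (ΔQ/Q̄) ÷ (ΔI/Ī) = (164.1/535.05) ÷ (9830/58915) = 1.838.
η > 1 ⇒ luxury.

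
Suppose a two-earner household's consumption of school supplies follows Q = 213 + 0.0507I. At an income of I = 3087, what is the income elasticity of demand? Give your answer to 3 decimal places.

At I = 3087: Q = 369.511.
dQ/dI = 0.0507.
η = (dQ/dI)·(I/Q) = 0.0507 × (3087/369.511) = 0.424.

0.424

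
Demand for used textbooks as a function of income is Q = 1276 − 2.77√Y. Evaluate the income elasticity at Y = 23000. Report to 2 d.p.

At Y = 23000: Q = 855.909.
dQ/dY = -2.77/(2√Y) = -0.00913242 at this income.
η = (dQ/dY)·(Y/Q) = -0.00913242 × (23000/855.909) = -0.25.

-0.25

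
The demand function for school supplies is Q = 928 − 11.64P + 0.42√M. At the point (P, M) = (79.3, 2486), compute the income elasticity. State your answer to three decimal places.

At P = 79.3, M = 2486: Q = 25.889.
Holding P constant, ∂Q/∂M = 0.42/(2√M) = 0.00421181.
η_M = (∂Q/∂M)·(M/Q) = 0.00421181 × (2486/25.889) = 0.404.

0.404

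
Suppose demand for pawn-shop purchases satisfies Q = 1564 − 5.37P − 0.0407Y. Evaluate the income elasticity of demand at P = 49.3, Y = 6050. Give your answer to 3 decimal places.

-0.234

At P = 49.3, Y = 6050: Q = 1053.024.
Holding P constant, ∂Q/∂Y = −0.0407.
η_Y = (∂Q/∂Y)·(Y/Q) = -0.0407 × (6050/1053.024) = -0.234.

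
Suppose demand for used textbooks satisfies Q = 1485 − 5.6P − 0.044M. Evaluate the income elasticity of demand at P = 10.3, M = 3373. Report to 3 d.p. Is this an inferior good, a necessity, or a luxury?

-0.116 (inferior good)

At P = 10.3, M = 3373: Q = 1278.908.
Holding P constant, ∂Q/∂M = −0.044.
η_M = (∂Q/∂M)·(M/Q) = -0.044 × (3373/1278.908) = -0.116.
Since η < 0, this is an inferior good.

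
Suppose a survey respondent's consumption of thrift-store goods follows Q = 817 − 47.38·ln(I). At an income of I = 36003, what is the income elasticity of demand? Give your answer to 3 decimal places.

At I = 36003: Q = 319.919.
dQ/dI = -47.38/I = -0.001316 at this income.
η = (dQ/dI)·(I/Q) = -0.001316 × (36003/319.919) = -0.148.

-0.148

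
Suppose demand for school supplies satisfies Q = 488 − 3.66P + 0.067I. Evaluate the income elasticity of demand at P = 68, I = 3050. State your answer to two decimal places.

0.46

At P = 68, I = 3050: Q = 443.470.
Holding P constant, ∂Q/∂I = 0.067.
η_I = (∂Q/∂I)·(I/Q) = 0.067 × (3050/443.470) = 0.46.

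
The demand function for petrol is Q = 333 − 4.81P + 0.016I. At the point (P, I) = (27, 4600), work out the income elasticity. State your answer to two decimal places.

0.27

At P = 27, I = 4600: Q = 276.730.
Holding P constant, ∂Q/∂I = 0.016.
η_I = (∂Q/∂I)·(I/Q) = 0.016 × (4600/276.730) = 0.27.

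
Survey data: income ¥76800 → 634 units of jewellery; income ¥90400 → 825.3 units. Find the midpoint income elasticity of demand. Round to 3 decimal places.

ΔQ = 825.3 − 634 = 191.3; midpoint Q̄ = (634 + 825.3)/2 = 729.65.
ΔI = 90400 − 76800 = 13600; midpoint Ī = (76800 + 90400)/2 = 83600.
η = (ΔQ/Q̄) ÷ (ΔI/Ī) = (191.3/729.65) ÷ (13600/83600) = 1.612.

1.612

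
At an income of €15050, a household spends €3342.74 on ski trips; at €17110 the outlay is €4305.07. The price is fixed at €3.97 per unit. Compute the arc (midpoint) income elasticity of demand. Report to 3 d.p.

1.964

With a constant price, Q₁ = 3342.74/3.97 = 842.000 and Q₂ = 4305.07/3.97 = 1084.401 (equivalently, work directly with expenditure since P cancels).
Midpoint %ΔQ = (4305.07 − 3342.74)/3823.91 = 0.25166; midpoint %ΔI = (17110 − 15050)/16080 = 0.12811.
η = 0.25166 / 0.12811 = 1.964.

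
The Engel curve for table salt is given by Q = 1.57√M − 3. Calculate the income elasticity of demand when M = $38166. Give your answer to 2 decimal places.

0.50

At M = 38166: Q = 303.717.
dQ/dM = 1.57/(2√M) = 0.0040182 at this income.
η = (dQ/dM)·(M/Q) = 0.0040182 × (38166/303.717) = 0.50.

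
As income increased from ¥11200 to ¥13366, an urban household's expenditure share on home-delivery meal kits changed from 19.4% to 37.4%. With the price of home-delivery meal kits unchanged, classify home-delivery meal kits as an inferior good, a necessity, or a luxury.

The budget share rises as income rises, so η > 1.

luxury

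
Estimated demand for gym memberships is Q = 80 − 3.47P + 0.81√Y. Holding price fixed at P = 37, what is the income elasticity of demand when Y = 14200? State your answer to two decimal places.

1.00

At P = 37, Y = 14200: Q = 48.133.
Holding P constant, ∂Q/∂Y = 0.81/(2√Y) = 0.00339868.
η_Y = (∂Q/∂Y)·(Y/Q) = 0.00339868 × (14200/48.133) = 1.00.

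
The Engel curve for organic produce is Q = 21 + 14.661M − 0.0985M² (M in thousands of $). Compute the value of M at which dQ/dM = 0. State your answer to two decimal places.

dQ/dM = 14.661 − 0.197M.
The good is inferior where dQ/dM < 0. Setting dQ/dM = 0 gives M = 14.661 / 0.197 = 74.42.

74.42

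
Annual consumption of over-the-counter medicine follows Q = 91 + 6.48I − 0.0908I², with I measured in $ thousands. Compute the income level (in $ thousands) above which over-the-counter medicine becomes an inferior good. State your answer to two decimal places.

35.68

dQ/dI = 6.48 − 0.1816I.
The good is inferior where dQ/dI < 0. Setting dQ/dI = 0 gives I = 6.48 / 0.1816 = 35.68.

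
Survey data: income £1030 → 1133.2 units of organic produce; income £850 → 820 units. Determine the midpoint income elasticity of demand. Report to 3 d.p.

1.675

ΔQ = 820 − 1133.2 = -313.2; midpoint Q̄ = (1133.2 + 820)/2 = 976.6.
ΔI = 850 − 1030 = -180; midpoint Ī = (1030 + 850)/2 = 940.
η = (ΔQ/Q̄) ÷ (ΔI/Ī) = (-313.2/976.6) ÷ (-180/940) = 1.675.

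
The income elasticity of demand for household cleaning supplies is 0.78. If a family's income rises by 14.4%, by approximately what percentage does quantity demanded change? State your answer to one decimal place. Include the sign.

%ΔQ ≈ η × %ΔI = 0.78 × 14.4% = 11.2%.

11.2%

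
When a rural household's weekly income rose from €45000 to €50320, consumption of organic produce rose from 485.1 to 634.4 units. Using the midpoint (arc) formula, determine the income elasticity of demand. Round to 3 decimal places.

2.390

ΔQ = 634.4 − 485.1 = 149.3; midpoint Q̄ = (485.1 + 634.4)/2 = 559.75.
ΔI = 50320 − 45000 = 5320; midpoint Ī = (45000 + 50320)/2 = 47660.
η = (ΔQ/Q̄) ÷ (ΔI/Ī) = (149.3/559.75) ÷ (5320/47660) = 2.390.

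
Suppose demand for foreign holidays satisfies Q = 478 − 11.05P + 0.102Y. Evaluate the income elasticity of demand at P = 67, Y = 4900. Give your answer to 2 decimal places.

At P = 67, Y = 4900: Q = 237.450.
Holding P constant, ∂Q/∂Y = 0.102.
η_Y = (∂Q/∂Y)·(Y/Q) = 0.102 × (4900/237.450) = 2.10.

2.10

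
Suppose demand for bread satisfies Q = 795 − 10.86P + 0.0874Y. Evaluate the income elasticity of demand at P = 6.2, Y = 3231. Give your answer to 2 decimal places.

At P = 6.2, Y = 3231: Q = 1010.057.
Holding P constant, ∂Q/∂Y = 0.0874.
η_Y = (∂Q/∂Y)·(Y/Q) = 0.0874 × (3231/1010.057) = 0.28.

0.28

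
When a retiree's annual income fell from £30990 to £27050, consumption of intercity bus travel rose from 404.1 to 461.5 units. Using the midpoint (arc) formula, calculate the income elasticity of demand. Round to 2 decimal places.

ΔQ = 461.5 − 404.1 = 57.4; midpoint Q̄ = (404.1 + 461.5)/2 = 432.8.
ΔI = 27050 − 30990 = -3940; midpoint Ī = (30990 + 27050)/2 = 29020.
η = (ΔQ/Q̄) ÷ (ΔI/Ī) = (57.4/432.8) ÷ (-3940/29020) = -0.98.

-0.98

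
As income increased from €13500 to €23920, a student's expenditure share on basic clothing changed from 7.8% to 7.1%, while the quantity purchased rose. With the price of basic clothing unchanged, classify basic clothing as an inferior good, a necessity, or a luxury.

Quantity rises but the budget share falls as income rises, so 0 < η < 1.

necessity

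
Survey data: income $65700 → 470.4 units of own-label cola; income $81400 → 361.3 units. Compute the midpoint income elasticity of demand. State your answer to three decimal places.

-1.229

ΔQ = 361.3 − 470.4 = -109.1; midpoint Q̄ = (470.4 + 361.3)/2 = 415.85.
ΔI = 81400 − 65700 = 15700; midpoint Ī = (65700 + 81400)/2 = 73550.
η = (ΔQ/Q̄) ÷ (ΔI/Ī) = (-109.1/415.85) ÷ (15700/73550) = -1.229.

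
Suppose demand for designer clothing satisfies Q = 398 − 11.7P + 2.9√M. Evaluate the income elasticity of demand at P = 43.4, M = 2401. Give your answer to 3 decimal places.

At P = 43.4, M = 2401: Q = 32.320.
Holding P constant, ∂Q/∂M = 2.9/(2√M) = 0.0295918.
η_M = (∂Q/∂M)·(M/Q) = 0.0295918 × (2401/32.320) = 2.198.

2.198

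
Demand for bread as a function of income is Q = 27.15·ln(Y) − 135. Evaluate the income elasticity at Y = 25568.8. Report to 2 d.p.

0.19

At Y = 25568.8: Q = 140.549.
dQ/dY = 27.15/Y = 0.00106184 at this income.
η = (dQ/dY)·(Y/Q) = 0.00106184 × (25568.8/140.549) = 0.19.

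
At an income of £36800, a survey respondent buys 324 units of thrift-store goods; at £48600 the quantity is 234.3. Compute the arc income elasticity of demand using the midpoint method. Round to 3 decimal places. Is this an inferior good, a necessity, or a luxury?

-1.163 (inferior good)

ΔQ = 234.3 − 324 = -89.7; midpoint Q̄ = (324 + 234.3)/2 = 279.15.
ΔI = 48600 − 36800 = 11800; midpoint Ī = (36800 + 48600)/2 = 42700.
η = (ΔQ/Q̄) ÷ (ΔI/Ī) = (-89.7/279.15) ÷ (11800/42700) = -1.163.
η < 0 ⇒ inferior good.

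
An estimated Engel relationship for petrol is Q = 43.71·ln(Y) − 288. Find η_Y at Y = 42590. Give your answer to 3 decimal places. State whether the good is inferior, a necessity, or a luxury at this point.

At Y = 42590: Q = 177.921.
dQ/dY = 43.71/Y = 0.0010263 at this income.
η = (dQ/dY)·(Y/Q) = 0.0010263 × (42590/177.921) = 0.246.
Since 0 < η < 1, the good is a necessity.

0.246 (necessity)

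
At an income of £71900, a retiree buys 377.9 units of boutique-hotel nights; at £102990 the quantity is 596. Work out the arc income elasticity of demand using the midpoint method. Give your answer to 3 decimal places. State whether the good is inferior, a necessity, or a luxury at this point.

ΔQ = 596 − 377.9 = 218.1; midpoint Q̄ = (377.9 + 596)/2 = 486.95.
ΔI = 102990 − 71900 = 31090; midpoint Ī = (71900 + 102990)/2 = 87445.
η = (ΔQ/Q̄) ÷ (ΔI/Ī) = (218.1/486.95) ÷ (31090/87445) = 1.260.
η > 1 ⇒ luxury.

1.260 (luxury)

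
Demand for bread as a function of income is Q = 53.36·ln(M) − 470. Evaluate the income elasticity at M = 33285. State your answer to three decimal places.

At M = 33285: Q = 85.630.
dQ/dM = 53.36/M = 0.00160312 at this income.
η = (dQ/dM)·(M/Q) = 0.00160312 × (33285/85.630) = 0.623.

0.623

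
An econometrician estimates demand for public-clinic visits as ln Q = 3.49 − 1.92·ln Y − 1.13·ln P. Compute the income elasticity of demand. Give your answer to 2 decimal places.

In a log-linear demand, the coefficient on ln Y is the income elasticity.
So η = -1.92.

-1.92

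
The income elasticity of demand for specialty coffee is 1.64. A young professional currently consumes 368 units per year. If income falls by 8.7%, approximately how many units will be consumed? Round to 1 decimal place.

%ΔQ ≈ η × %ΔI = 1.64 × (-8.7%) = -14.268%.
New Q ≈ 368 × (1 − 0.14268) = 315.5.

315.5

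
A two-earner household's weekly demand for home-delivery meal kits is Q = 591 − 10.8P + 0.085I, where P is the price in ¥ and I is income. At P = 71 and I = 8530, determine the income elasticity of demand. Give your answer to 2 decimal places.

At P = 71, I = 8530: Q = 549.250.
Holding P constant, ∂Q/∂I = 0.085.
η_I = (∂Q/∂I)·(I/Q) = 0.085 × (8530/549.250) = 1.32.

1.32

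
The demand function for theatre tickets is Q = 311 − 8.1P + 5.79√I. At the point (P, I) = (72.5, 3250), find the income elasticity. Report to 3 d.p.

At P = 72.5, I = 3250: Q = 53.831.
Holding P constant, ∂Q/∂I = 5.79/(2√I) = 0.0507817.
η_I = (∂Q/∂I)·(I/Q) = 0.0507817 × (3250/53.831) = 3.066.

3.066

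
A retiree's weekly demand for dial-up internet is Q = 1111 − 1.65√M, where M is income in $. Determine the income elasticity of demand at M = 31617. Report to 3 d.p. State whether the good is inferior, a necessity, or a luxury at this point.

At M = 31617: Q = 817.611.
dQ/dM = -1.65/(2√M) = -0.00463974 at this income.
η = (dQ/dM)·(M/Q) = -0.00463974 × (31617/817.611) = -0.179.
Since η < 0, the good is an inferior good.

-0.179 (inferior good)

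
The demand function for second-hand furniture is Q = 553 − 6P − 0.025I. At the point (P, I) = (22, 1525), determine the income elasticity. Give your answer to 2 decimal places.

At P = 22, I = 1525: Q = 382.875.
Holding P constant, ∂Q/∂I = −0.025.
η_I = (∂Q/∂I)·(I/Q) = -0.025 × (1525/382.875) = -0.10.

-0.10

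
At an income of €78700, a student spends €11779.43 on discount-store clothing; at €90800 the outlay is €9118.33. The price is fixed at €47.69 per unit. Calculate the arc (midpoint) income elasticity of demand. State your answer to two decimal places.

With a constant price, Q₁ = 11779.43/47.69 = 247.000 and Q₂ = 9118.33/47.69 = 191.200 (equivalently, work directly with expenditure since P cancels).
Midpoint %ΔQ = (9118.33 − 11779.43)/10448.88 = -0.25468; midpoint %ΔI = (90800 − 78700)/84750 = 0.14277.
η = -0.25468 / 0.14277 = -1.78.

-1.78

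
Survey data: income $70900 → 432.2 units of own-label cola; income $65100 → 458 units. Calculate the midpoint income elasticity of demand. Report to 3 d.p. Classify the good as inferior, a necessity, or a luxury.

-0.680 (inferior good)

ΔQ = 458 − 432.2 = 25.8; midpoint Q̄ = (432.2 + 458)/2 = 445.1.
ΔI = 65100 − 70900 = -5800; midpoint Ī = (70900 + 65100)/2 = 68000.
η = (ΔQ/Q̄) ÷ (ΔI/Ī) = (25.8/445.1) ÷ (-5800/68000) = -0.680.
η < 0 ⇒ inferior good.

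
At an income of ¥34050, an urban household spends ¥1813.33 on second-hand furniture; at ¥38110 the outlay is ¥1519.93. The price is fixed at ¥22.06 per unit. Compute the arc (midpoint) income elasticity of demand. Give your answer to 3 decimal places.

-1.564

With a constant price, Q₁ = 1813.33/22.06 = 82.200 and Q₂ = 1519.93/22.06 = 68.900 (equivalently, work directly with expenditure since P cancels).
Midpoint %ΔQ = (1519.93 − 1813.33)/1666.63 = -0.17604; midpoint %ΔI = (38110 − 34050)/36080 = 0.11253.
η = -0.17604 / 0.11253 = -1.564.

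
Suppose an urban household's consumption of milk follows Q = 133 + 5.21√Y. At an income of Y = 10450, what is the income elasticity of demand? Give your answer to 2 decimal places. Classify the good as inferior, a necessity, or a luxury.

0.40 (necessity)

At Y = 10450: Q = 665.594.
dQ/dY = 5.21/(2√Y) = 0.0254829 at this income.
η = (dQ/dY)·(Y/Q) = 0.0254829 × (10450/665.594) = 0.40.
Since 0 < η < 1, the good is a necessity.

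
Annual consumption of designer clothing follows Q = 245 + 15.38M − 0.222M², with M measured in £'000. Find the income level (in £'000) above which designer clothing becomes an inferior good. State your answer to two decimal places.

dQ/dM = 15.38 − 0.444M.
The good is inferior where dQ/dM < 0. Setting dQ/dM = 0 gives M = 15.38 / 0.444 = 34.64.

34.64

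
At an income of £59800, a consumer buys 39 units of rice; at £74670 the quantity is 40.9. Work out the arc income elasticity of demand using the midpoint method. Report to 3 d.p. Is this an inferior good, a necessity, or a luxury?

0.215 (necessity)

ΔQ = 40.9 − 39 = 1.9; midpoint Q̄ = (39 + 40.9)/2 = 39.95.
ΔI = 74670 − 59800 = 14870; midpoint Ī = (59800 + 74670)/2 = 67235.
η = (ΔQ/Q̄) ÷ (ΔI/Ī) = (1.9/39.95) ÷ (14870/67235) = 0.215.
0 < η < 1 ⇒ necessity.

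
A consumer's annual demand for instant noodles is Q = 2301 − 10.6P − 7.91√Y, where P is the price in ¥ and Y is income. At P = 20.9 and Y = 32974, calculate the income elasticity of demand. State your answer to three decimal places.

-1.117

At P = 20.9, Y = 32974: Q = 643.103.
Holding P constant, ∂Q/∂Y = -7.91/(2√Y) = -0.0217801.
η_Y = (∂Q/∂Y)·(Y/Q) = -0.0217801 × (32974/643.103) = -1.117.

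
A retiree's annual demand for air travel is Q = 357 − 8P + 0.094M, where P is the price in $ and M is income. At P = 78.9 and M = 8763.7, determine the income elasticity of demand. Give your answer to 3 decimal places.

At P = 78.9, M = 8763.7: Q = 549.588.
Holding P constant, ∂Q/∂M = 0.094.
η_M = (∂Q/∂M)·(M/Q) = 0.094 × (8763.7/549.588) = 1.499.

1.499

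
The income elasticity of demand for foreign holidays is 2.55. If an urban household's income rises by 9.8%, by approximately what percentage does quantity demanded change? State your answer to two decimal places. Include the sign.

24.99%

%ΔQ ≈ η × %ΔI = 2.55 × 9.8% = 24.99%.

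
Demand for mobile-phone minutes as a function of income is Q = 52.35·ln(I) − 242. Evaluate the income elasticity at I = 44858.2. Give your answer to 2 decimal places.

0.16

At I = 44858.2: Q = 318.735.
dQ/dI = 52.35/I = 0.00116701 at this income.
η = (dQ/dI)·(I/Q) = 0.00116701 × (44858.2/318.735) = 0.16.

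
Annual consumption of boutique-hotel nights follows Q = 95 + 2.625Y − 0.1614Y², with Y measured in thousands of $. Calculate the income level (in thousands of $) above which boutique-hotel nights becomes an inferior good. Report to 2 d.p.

dQ/dY = 2.625 − 0.3228Y.
The good is inferior where dQ/dY < 0. Setting dQ/dY = 0 gives Y = 2.625 / 0.3228 = 8.13.

8.13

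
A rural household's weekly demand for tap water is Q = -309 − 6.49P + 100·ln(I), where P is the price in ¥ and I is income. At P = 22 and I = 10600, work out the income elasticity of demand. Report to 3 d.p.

At P = 22, I = 10600: Q = 475.081.
Holding P constant, ∂Q/∂I = 100/I = 0.00943396.
η_I = (∂Q/∂I)·(I/Q) = 0.00943396 × (10600/475.081) = 0.210.

0.210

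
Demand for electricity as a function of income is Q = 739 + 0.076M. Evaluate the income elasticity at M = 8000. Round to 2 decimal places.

0.45

At M = 8000: Q = 1347.000.
dQ/dM = 0.076.
η = (dQ/dM)·(M/Q) = 0.076 × (8000/1347.000) = 0.45.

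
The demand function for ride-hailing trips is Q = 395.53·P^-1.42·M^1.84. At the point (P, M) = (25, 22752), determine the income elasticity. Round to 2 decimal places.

For a multiplicative demand Q = A·P^α·M^β, the income elasticity is β everywhere.
Here β = 1.84, so η = 1.84.

1.84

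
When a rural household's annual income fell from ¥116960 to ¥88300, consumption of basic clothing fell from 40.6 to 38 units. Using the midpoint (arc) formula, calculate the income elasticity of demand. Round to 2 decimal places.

0.24

ΔQ = 38 − 40.6 = -2.6; midpoint Q̄ = (40.6 + 38)/2 = 39.3.
ΔI = 88300 − 116960 = -28660; midpoint Ī = (116960 + 88300)/2 = 102630.
η = (ΔQ/Q̄) ÷ (ΔI/Ī) = (-2.6/39.3) ÷ (-28660/102630) = 0.24.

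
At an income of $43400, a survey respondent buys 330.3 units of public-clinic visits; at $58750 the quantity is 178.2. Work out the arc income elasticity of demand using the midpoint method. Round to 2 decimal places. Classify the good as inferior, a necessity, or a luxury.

ΔQ = 178.2 − 330.3 = -152.1; midpoint Q̄ = (330.3 + 178.2)/2 = 254.25.
ΔI = 58750 − 43400 = 15350; midpoint Ī = (43400 + 58750)/2 = 51075.
η = (ΔQ/Q̄) ÷ (ΔI/Ī) = (-152.1/254.25) ÷ (15350/51075) = -1.99.
η < 0 ⇒ inferior good.

-1.99 (inferior good)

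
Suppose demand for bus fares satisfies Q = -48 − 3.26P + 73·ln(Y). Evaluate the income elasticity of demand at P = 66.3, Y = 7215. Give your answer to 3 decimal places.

At P = 66.3, Y = 7215: Q = 384.388.
Holding P constant, ∂Q/∂Y = 73/Y = 0.0101178.
η_Y = (∂Q/∂Y)·(Y/Q) = 0.0101178 × (7215/384.388) = 0.190.

0.190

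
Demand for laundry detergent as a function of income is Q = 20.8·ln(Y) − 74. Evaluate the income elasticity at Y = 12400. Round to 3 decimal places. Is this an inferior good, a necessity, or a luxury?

At Y = 12400: Q = 122.049.
dQ/dY = 20.8/Y = 0.00167742 at this income.
η = (dQ/dY)·(Y/Q) = 0.00167742 × (12400/122.049) = 0.170.
Since 0 < η < 1, the good is a necessity.

0.170 (necessity)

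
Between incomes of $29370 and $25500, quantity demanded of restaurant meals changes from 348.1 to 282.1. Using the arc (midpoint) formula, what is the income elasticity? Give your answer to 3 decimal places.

ΔQ = 282.1 − 348.1 = -66; midpoint Q̄ = (348.1 + 282.1)/2 = 315.1.
ΔI = 25500 − 29370 = -3870; midpoint Ī = (29370 + 25500)/2 = 27435.
η = (ΔQ/Q̄) ÷ (ΔI/Ī) = (-66/315.1) ÷ (-3870/27435) = 1.485.

1.485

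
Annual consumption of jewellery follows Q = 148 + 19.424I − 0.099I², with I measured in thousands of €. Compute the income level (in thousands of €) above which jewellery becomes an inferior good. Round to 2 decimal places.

dQ/dI = 19.424 − 0.198I.
The good is inferior where dQ/dI < 0. Setting dQ/dI = 0 gives I = 19.424 / 0.198 = 98.10.

98.10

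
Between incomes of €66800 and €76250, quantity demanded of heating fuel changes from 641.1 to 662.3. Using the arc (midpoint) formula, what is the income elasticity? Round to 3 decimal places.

ΔQ = 662.3 − 641.1 = 21.2; midpoint Q̄ = (641.1 + 662.3)/2 = 651.7.
ΔI = 76250 − 66800 = 9450; midpoint Ī = (66800 + 76250)/2 = 71525.
η = (ΔQ/Q̄) ÷ (ΔI/Ī) = (21.2/651.7) ÷ (9450/71525) = 0.246.

0.246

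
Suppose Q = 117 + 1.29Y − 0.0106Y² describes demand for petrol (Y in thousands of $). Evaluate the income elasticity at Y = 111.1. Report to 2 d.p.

At Y = 111.1: Q = 129.4810.
dQ/dY = 1.29 − 0.0212Y = -1.06532.
η = (dQ/dY)·(Y/Q) = -1.06532 × (111.1/129.4810) = -0.91.

-0.91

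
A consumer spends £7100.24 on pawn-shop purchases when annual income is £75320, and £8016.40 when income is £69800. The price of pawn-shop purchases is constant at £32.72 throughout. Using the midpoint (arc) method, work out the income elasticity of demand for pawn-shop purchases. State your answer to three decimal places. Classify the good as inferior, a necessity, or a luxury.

-1.593 (inferior good)

With a constant price, Q₁ = 7100.24/32.72 = 217.000 and Q₂ = 8016.40/32.72 = 245.000 (equivalently, work directly with expenditure since P cancels).
Midpoint %ΔQ = (8016.40 − 7100.24)/7558.32 = 0.12121; midpoint %ΔI = (69800 − 75320)/72560 = -0.07607.
η = 0.12121 / -0.07607 = -1.593.
η < 0 ⇒ inferior good.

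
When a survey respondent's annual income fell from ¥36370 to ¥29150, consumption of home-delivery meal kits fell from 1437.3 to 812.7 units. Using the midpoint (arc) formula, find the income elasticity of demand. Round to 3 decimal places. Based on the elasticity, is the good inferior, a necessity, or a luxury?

2.519 (luxury)

ΔQ = 812.7 − 1437.3 = -624.6; midpoint Q̄ = (1437.3 + 812.7)/2 = 1125.
ΔI = 29150 − 36370 = -7220; midpoint Ī = (36370 + 29150)/2 = 32760.
η = (ΔQ/Q̄) ÷ (ΔI/Ī) = (-624.6/1125) ÷ (-7220/32760) = 2.519.
η > 1 ⇒ luxury.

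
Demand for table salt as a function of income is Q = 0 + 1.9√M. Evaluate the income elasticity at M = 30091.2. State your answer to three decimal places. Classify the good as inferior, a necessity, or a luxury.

0.500 (necessity)

At M = 30091.2: Q = 329.589.
dQ/dM = 1.9/(2√M) = 0.00547651 at this income.
η = (dQ/dM)·(M/Q) = 0.00547651 × (30091.2/329.589) = 0.500.
Since 0 < η < 1, the good is a necessity.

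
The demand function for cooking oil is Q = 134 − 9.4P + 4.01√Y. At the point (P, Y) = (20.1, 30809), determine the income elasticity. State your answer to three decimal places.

0.542

At P = 20.1, Y = 30809: Q = 648.915.
Holding P constant, ∂Q/∂Y = 4.01/(2√Y) = 0.0114229.
η_Y = (∂Q/∂Y)·(Y/Q) = 0.0114229 × (30809/648.915) = 0.542.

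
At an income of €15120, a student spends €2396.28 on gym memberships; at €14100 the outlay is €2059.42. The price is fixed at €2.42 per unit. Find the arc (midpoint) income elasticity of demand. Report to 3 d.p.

With a constant price, Q₁ = 2396.28/2.42 = 990.198 and Q₂ = 2059.42/2.42 = 851.000 (equivalently, work directly with expenditure since P cancels).
Midpoint %ΔQ = (2059.42 − 2396.28)/2227.85 = -0.15120; midpoint %ΔI = (14100 − 15120)/14610 = -0.06982.
η = -0.15120 / -0.06982 = 2.166.

2.166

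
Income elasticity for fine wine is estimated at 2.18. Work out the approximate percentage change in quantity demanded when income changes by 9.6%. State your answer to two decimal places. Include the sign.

20.93%

%ΔQ ≈ η × %ΔI = 2.18 × 9.6% = 20.93%.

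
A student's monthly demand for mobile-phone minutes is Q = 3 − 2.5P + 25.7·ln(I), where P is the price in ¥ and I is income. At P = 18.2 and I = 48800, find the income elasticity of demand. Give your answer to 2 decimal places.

0.11

At P = 18.2, I = 48800: Q = 234.944.
Holding P constant, ∂Q/∂I = 25.7/I = 0.000526639.
η_I = (∂Q/∂I)·(I/Q) = 0.000526639 × (48800/234.944) = 0.11.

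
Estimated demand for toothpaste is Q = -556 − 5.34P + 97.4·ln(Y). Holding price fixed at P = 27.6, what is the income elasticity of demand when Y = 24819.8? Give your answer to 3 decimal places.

0.345

At P = 27.6, Y = 24819.8: Q = 282.245.
Holding P constant, ∂Q/∂Y = 97.4/Y = 0.00392429.
η_Y = (∂Q/∂Y)·(Y/Q) = 0.00392429 × (24819.8/282.245) = 0.345.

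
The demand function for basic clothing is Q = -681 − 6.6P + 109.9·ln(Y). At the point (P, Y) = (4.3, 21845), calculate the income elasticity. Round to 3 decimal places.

0.283

At P = 4.3, Y = 21845: Q = 388.711.
Holding P constant, ∂Q/∂Y = 109.9/Y = 0.0050309.
η_Y = (∂Q/∂Y)·(Y/Q) = 0.0050309 × (21845/388.711) = 0.283.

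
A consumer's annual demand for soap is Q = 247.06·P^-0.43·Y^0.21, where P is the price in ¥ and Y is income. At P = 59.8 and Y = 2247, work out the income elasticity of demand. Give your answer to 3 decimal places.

For a multiplicative demand Q = A·P^α·Y^β, the income elasticity is β everywhere.
Here β = 0.21, so η = 0.210.

0.210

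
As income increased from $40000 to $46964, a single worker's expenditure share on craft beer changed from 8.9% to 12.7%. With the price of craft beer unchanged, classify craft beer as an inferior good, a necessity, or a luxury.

The budget share rises as income rises, so η > 1.

luxury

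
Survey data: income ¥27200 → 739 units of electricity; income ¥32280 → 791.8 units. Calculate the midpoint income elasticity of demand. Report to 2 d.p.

ΔQ = 791.8 − 739 = 52.8; midpoint Q̄ = (739 + 791.8)/2 = 765.4.
ΔI = 32280 − 27200 = 5080; midpoint Ī = (27200 + 32280)/2 = 29740.
η = (ΔQ/Q̄) ÷ (ΔI/Ī) = (52.8/765.4) ÷ (5080/29740) = 0.40.

0.40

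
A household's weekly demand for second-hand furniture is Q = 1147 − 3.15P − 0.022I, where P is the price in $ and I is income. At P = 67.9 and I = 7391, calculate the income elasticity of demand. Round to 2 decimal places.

-0.21

At P = 67.9, I = 7391: Q = 770.513.
Holding P constant, ∂Q/∂I = −0.022.
η_I = (∂Q/∂I)·(I/Q) = -0.022 × (7391/770.513) = -0.21.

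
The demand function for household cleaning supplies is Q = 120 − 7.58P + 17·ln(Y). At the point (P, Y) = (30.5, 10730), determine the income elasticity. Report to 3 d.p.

0.365

At P = 30.5, Y = 10730: Q = 46.584.
Holding P constant, ∂Q/∂Y = 17/Y = 0.00158434.
η_Y = (∂Q/∂Y)·(Y/Q) = 0.00158434 × (10730/46.584) = 0.365.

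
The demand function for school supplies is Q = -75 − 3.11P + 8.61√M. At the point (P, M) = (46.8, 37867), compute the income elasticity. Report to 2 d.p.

0.58

At P = 46.8, M = 37867: Q = 1454.910.
Holding P constant, ∂Q/∂M = 8.61/(2√M) = 0.0221229.
η_M = (∂Q/∂M)·(M/Q) = 0.0221229 × (37867/1454.910) = 0.58.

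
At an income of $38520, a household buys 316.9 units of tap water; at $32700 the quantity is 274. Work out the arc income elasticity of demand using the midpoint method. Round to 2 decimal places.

0.89

ΔQ = 274 − 316.9 = -42.9; midpoint Q̄ = (316.9 + 274)/2 = 295.45.
ΔI = 32700 − 38520 = -5820; midpoint Ī = (38520 + 32700)/2 = 35610.
η = (ΔQ/Q̄) ÷ (ΔI/Ī) = (-42.9/295.45) ÷ (-5820/35610) = 0.89.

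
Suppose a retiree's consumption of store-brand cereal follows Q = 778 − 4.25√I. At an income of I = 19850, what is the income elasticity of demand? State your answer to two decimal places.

At I = 19850: Q = 179.217.
dQ/dI = -4.25/(2√I) = -0.0150827 at this income.
η = (dQ/dI)·(I/Q) = -0.0150827 × (19850/179.217) = -1.67.

-1.67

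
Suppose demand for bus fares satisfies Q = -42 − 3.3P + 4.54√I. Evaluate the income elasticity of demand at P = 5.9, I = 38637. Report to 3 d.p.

0.537

At P = 5.9, I = 38637: Q = 830.926.
Holding P constant, ∂Q/∂I = 4.54/(2√I) = 0.0115485.
η_I = (∂Q/∂I)·(I/Q) = 0.0115485 × (38637/830.926) = 0.537.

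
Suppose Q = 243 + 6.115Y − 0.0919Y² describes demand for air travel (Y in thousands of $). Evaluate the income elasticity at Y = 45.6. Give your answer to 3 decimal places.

-0.312

At Y = 45.6: Q = 330.7508.
dQ/dY = 6.115 − 0.1838Y = -2.26628.
η = (dQ/dY)·(Y/Q) = -2.26628 × (45.6/330.7508) = -0.312.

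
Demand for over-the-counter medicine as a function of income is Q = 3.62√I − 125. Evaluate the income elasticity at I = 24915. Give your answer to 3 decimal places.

At I = 24915: Q = 446.398.
dQ/dI = 3.62/(2√I) = 0.011467 at this income.
η = (dQ/dI)·(I/Q) = 0.011467 × (24915/446.398) = 0.640.

0.640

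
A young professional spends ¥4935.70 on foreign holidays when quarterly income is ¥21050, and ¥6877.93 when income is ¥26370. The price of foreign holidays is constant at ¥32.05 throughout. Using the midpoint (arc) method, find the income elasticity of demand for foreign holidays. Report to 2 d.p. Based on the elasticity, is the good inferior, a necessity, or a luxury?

With a constant price, Q₁ = 4935.70/32.05 = 154.000 and Q₂ = 6877.93/32.05 = 214.600 (equivalently, work directly with expenditure since P cancels).
Midpoint %ΔQ = (6877.93 − 4935.70)/5906.82 = 0.32881; midpoint %ΔI = (26370 − 21050)/23710 = 0.22438.
η = 0.32881 / 0.22438 = 1.47.
η > 1 ⇒ luxury.

1.47 (luxury)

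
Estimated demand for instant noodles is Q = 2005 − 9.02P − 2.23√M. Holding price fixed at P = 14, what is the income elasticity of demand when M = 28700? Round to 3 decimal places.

At P = 14, M = 28700: Q = 1500.934.
Holding P constant, ∂Q/∂M = -2.23/(2√M) = -0.00658164.
η_M = (∂Q/∂M)·(M/Q) = -0.00658164 × (28700/1500.934) = -0.126.

-0.126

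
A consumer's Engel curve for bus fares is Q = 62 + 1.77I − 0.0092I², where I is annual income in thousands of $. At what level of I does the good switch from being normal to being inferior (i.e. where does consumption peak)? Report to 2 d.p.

96.20

dQ/dI = 1.77 − 0.0184I.
The good is inferior where dQ/dI < 0. Setting dQ/dI = 0 gives I = 1.77 / 0.0184 = 96.20.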